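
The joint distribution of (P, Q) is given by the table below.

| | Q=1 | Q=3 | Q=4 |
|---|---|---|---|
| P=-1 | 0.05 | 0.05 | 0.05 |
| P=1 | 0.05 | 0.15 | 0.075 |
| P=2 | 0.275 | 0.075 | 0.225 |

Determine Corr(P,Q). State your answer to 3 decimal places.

-0.084

E[P] = 1.275,  E[Q] = 2.6
E[PQ] = 3.2
cov(P,Q) = E[PQ] − E[P]E[Q] = 3.2 − (1.275)(2.6) = -0.115
Var(P) = 1.099375,  Var(Q) = 1.69
ρ = -0.115 / √(1.099375·1.69) ≈ -0.084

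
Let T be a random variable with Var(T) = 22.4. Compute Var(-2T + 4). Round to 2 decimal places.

Var(-2T + 4) = (-2)²·Var(T) = 4·22.4 = 89.6

89.60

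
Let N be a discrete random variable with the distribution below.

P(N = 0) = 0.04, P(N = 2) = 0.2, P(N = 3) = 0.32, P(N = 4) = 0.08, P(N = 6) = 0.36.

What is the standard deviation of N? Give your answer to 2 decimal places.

E[N] = (0)(0.04) + (2)(0.2) + (3)(0.32) + (4)(0.08) + (6)(0.36) = 3.84
E[N²] = (0)²(0.04) + (2)²(0.2) + (3)²(0.32) + (4)²(0.08) + (6)²(0.36) = 17.92
V(N) = E[N²] − (E[N])² = 17.92 − (3.84)² = 3.1744
sd(N) = √3.1744 ≈ 1.78

1.78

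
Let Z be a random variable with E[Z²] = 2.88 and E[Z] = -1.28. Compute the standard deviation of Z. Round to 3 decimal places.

1.114

Var(Z) = 2.88 − (-1.28)² = 1.2416
SD(Z) = √1.2416 ≈ 1.114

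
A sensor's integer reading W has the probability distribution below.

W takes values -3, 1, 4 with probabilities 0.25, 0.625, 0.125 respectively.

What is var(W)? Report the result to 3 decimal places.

4.734

E[W] = (-3)(0.25) + (1)(0.625) + (4)(0.125) = 0.375
E[W²] = (-3)²(0.25) + (1)²(0.625) + (4)²(0.125) = 4.875
var(W) = E[W²] − (E[W])² = 4.875 − (0.375)² = 4.734375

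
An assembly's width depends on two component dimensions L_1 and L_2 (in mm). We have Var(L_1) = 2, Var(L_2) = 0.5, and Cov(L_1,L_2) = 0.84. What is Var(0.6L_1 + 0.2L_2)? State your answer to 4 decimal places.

0.9416

Var(0.6L_1 + 0.2L_2) = (0.6)²·Var(L_1) + (0.2)²·Var(L_2) + 2·(0.6)·(0.2)·Cov(L_1,L_2)
= 0.36·2 + 0.04·0.5 + 0.24·0.84 = 0.9416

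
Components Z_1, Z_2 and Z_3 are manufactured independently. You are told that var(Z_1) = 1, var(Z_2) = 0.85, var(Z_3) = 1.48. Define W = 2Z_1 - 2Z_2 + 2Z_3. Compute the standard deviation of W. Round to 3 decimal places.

By independence, var(W) = (2)²var(Z_1) + (-2)²var(Z_2) + (2)²var(Z_3)
= (2)²·1 + (-2)²·0.85 + (2)²·1.48 = 13.32
SD(W) = √13.32 ≈ 3.650

3.650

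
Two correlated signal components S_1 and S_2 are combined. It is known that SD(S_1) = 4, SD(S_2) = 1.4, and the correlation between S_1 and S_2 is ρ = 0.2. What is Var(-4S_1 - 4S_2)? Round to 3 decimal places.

Var(S_1) = (4)² = 16;  Var(S_2) = (1.4)² = 1.96
Cov(S_1,S_2) = ρ·SD(S_1)·SD(S_2) = 0.2·4·1.4 = 1.12
Var(-4S_1 - 4S_2) = (-4)²·Var(S_1) + (-4)²·Var(S_2) + 2·(-4)·(-4)·Cov(S_1,S_2)
= 16·16 + 16·1.96 + 32·1.12 = 323.2

323.200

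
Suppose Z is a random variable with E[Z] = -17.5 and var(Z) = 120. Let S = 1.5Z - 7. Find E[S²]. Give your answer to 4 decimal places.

E[1.5Z - 7] = 1.5·-17.5 − 7 = -33.25
var(1.5Z - 7) = (1.5)²·120 = 270
E[S²] = var(S) + (E[S])² = 270 + (-33.25)² = 1375.5625

1375.5625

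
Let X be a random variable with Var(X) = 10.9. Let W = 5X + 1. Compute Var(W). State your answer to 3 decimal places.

272.500

Var(5X + 1) = (5)²·Var(X) = 25·10.9 = 272.5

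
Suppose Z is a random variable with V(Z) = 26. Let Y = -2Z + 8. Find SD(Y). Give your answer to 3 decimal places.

V(-2Z + 8) = (-2)²·26 = 104
SD(Y) = √104 ≈ 10.198

10.198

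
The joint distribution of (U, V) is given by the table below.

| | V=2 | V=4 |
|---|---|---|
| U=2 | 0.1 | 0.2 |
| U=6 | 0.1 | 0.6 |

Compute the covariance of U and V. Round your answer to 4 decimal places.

E[U] = 4.8,  E[V] = 3.6
E[UV] = 17.6
Cov(U,V) = E[UV] − E[U]E[V] = 17.6 − (4.8)(3.6) = 0.32

0.3200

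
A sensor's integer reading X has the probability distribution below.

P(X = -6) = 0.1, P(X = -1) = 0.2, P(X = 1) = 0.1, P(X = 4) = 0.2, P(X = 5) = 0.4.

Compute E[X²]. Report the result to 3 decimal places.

E[X²] = (-6)²(0.1) + (-1)²(0.2) + (1)²(0.1) + (4)²(0.2) + (5)²(0.4) = 17.1

17.100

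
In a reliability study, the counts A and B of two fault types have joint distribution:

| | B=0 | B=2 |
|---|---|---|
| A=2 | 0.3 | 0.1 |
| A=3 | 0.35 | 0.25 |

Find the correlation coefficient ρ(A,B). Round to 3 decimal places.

E[A] = 2.6,  E[B] = 0.7
E[AB] = 1.9
Cov(A,B) = E[AB] − E[A]E[B] = 1.9 − (2.6)(0.7) = 0.08
Var(A) = 0.24,  Var(B) = 0.91
ρ = 0.08 / √(0.24·0.91) ≈ 0.171

0.171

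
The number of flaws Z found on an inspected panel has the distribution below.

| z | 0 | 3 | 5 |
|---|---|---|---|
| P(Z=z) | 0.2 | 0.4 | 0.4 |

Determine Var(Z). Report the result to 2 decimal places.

3.36

E[Z] = (0)(0.2) + (3)(0.4) + (5)(0.4) = 3.2
E[Z²] = (0)²(0.2) + (3)²(0.4) + (5)²(0.4) = 13.6
Var(Z) = E[Z²] − (E[Z])² = 13.6 − (3.2)² = 3.36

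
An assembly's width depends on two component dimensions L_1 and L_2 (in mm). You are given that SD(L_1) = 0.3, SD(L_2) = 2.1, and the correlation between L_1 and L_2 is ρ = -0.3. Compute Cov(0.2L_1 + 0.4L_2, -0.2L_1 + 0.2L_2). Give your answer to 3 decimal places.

Var(L_1) = (0.3)² = 0.09;  Var(L_2) = (2.1)² = 4.41
Cov(L_1,L_2) = ρ·SD(L_1)·SD(L_2) = -0.3·0.3·2.1 = -0.189
Cov(0.2L_1 + 0.4L_2, -0.2L_1 + 0.2L_2) = (0.2)(-0.2)Var(L_1) + (0.4)(0.2)Var(L_2) + [(0.2)(0.2) + (0.4)(-0.2)]Cov(L_1,L_2)
= -0.04·0.09 + 0.08·4.41 + -0.04·-0.189 = 0.35676

0.357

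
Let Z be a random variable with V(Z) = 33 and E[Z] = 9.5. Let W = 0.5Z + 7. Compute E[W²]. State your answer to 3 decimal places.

E[0.5Z + 7] = 0.5·9.5 + 7 = 11.75
V(0.5Z + 7) = (0.5)²·33 = 8.25
E[W²] = V(W) + (E[W])² = 8.25 + (11.75)² = 146.3125

146.313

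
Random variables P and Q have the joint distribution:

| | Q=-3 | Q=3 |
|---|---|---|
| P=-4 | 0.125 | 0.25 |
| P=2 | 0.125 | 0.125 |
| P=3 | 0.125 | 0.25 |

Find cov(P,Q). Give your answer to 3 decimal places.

E[P] = 0.125,  E[Q] = 0.75
E[PQ] = -0.375
cov(P,Q) = E[PQ] − E[P]E[Q] = -0.375 − (0.125)(0.75) = -0.46875

-0.469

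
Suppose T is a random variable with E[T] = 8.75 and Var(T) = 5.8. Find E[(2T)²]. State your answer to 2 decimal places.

E[2T] = 2·8.75 = 17.5
Var(2T) = (2)²·5.8 = 23.2
E[(2T)²] = Var((2T)) + (E[(2T)])² = 23.2 + (17.5)² = 329.45

329.45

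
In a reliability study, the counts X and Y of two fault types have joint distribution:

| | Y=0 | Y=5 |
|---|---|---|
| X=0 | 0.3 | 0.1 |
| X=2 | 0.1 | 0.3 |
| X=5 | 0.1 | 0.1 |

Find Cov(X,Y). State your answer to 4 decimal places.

E[X] = 1.8,  E[Y] = 2.5
E[XY] = 5.5
Cov(X,Y) = E[XY] − E[X]E[Y] = 5.5 − (1.8)(2.5) = 1

1.0000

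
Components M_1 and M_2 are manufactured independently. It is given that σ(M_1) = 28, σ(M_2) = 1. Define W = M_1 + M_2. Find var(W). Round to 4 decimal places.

var(M_1) = 784, var(M_2) = 1
By independence, var(W) = (1)²var(M_1) + (1)²var(M_2)
= (1)²·784 + (1)²·1 = 785

785.0000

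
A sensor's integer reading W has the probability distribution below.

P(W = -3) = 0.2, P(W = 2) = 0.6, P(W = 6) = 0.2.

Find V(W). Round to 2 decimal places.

E[W] = (-3)(0.2) + (2)(0.6) + (6)(0.2) = 1.8
E[W²] = (-3)²(0.2) + (2)²(0.6) + (6)²(0.2) = 11.4
V(W) = E[W²] − (E[W])² = 11.4 − (1.8)² = 8.16

8.16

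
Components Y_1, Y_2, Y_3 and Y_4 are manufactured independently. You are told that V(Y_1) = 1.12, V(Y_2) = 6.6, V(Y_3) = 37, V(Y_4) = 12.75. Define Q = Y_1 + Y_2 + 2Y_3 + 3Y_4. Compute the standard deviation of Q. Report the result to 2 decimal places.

By independence, V(Q) = (1)²V(Y_1) + (1)²V(Y_2) + (2)²V(Y_3) + (3)²V(Y_4)
= (1)²·1.12 + (1)²·6.6 + (2)²·37 + (3)²·12.75 = 270.47
SD(Q) = √270.47 ≈ 16.45

16.45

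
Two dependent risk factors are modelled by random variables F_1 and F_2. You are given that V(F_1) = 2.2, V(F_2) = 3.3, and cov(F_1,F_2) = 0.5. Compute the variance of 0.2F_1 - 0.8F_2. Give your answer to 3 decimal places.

2.040

V(0.2F_1 - 0.8F_2) = (0.2)²·V(F_1) + (-0.8)²·V(F_2) + 2·(0.2)·(-0.8)·cov(F_1,F_2)
= 0.04·2.2 + 0.64·3.3 + -0.32·0.5 = 2.04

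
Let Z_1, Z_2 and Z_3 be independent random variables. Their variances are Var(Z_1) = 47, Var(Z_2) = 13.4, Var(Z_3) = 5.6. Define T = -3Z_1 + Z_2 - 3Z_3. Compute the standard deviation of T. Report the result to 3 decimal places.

By independence, Var(T) = (-3)²Var(Z_1) + (1)²Var(Z_2) + (-3)²Var(Z_3)
= (-3)²·47 + (1)²·13.4 + (-3)²·5.6 = 486.8
σ(T) = √486.8 ≈ 22.064

22.064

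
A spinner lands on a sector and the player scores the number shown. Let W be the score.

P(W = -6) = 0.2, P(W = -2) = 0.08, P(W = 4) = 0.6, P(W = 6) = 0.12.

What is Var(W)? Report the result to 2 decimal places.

E[W] = (-6)(0.2) + (-2)(0.08) + (4)(0.6) + (6)(0.12) = 1.76
E[W²] = (-6)²(0.2) + (-2)²(0.08) + (4)²(0.6) + (6)²(0.12) = 21.44
Var(W) = E[W²] − (E[W])² = 21.44 − (1.76)² = 18.3424

18.34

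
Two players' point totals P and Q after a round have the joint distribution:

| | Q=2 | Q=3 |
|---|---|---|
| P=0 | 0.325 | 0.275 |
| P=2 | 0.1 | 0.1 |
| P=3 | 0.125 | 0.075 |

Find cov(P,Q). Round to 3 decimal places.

E[P] = 1,  E[Q] = 2.45
E[PQ] = 2.425
cov(P,Q) = E[PQ] − E[P]E[Q] = 2.425 − (1)(2.45) = -0.025

-0.025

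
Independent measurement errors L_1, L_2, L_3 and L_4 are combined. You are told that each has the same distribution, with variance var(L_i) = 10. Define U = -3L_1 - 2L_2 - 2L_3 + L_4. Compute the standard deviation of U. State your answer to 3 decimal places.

By independence, var(U) = (-3)²var(L_1) + (-2)²var(L_2) + (-2)²var(L_3) + (1)²var(L_4)
= (-3)²·10 + (-2)²·10 + (-2)²·10 + (1)²·10 = 180
SD(U) = √180 ≈ 13.416

13.416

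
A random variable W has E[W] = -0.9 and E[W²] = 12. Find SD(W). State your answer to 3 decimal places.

3.345

var(W) = 12 − (-0.9)² = 11.19
SD(W) = √11.19 ≈ 3.345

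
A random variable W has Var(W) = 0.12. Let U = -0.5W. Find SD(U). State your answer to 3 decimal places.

Var(-0.5W) = (-0.5)²·0.12 = 0.03
SD(U) = √0.03 ≈ 0.173

0.173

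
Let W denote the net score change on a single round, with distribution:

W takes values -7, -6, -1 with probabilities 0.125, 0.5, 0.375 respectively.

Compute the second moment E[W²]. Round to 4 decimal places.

24.5000

E[W²] = (-7)²(0.125) + (-6)²(0.5) + (-1)²(0.375) = 24.5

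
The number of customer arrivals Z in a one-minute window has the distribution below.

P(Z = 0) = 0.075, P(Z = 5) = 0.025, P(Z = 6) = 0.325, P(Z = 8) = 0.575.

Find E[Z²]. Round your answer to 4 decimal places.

E[Z²] = (0)²(0.075) + (5)²(0.025) + (6)²(0.325) + (8)²(0.575) = 49.125

49.1250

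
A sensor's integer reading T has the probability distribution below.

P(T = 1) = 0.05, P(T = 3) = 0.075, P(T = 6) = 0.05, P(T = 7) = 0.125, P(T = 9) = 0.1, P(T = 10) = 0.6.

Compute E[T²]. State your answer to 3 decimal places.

E[T²] = (1)²(0.05) + (3)²(0.075) + (6)²(0.05) + (7)²(0.125) + (9)²(0.1) + (10)²(0.6) = 76.75

76.750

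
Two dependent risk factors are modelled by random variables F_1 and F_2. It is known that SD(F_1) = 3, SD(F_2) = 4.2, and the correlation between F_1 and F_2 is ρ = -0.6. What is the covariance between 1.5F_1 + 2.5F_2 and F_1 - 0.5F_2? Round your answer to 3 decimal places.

V(F_1) = (3)² = 9;  V(F_2) = (4.2)² = 17.64
cov(F_1,F_2) = ρ·SD(F_1)·SD(F_2) = -0.6·3·4.2 = -7.56
cov(1.5F_1 + 2.5F_2, F_1 - 0.5F_2) = (1.5)(1)V(F_1) + (2.5)(-0.5)V(F_2) + [(1.5)(-0.5) + (2.5)(1)]cov(F_1,F_2)
= 1.5·9 + -1.25·17.64 + 1.75·-7.56 = -21.78

-21.780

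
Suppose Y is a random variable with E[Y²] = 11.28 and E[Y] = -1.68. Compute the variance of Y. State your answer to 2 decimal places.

Var(Y) = 11.28 − (-1.68)² = 8.4576

8.46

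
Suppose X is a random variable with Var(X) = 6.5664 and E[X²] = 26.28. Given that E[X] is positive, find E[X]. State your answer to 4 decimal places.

(E[X])² = E[X²] − Var(X) = 26.28 − 6.5664 = 19.7136
E[X] = √19.7136 = 4.44

4.4400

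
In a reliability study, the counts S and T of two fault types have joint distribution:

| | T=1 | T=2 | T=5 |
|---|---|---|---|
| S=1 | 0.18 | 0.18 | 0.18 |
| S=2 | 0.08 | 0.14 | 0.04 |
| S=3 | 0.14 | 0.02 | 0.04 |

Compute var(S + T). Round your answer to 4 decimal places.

E[S] = 1.66,  E[T] = 2.38,  E[ST] = 3.7
var(S) = 3.38 − (1.66)² = 0.6244;  var(T) = 8.26 − (2.38)² = 2.5956
Cov(S,T) = 3.7 − (1.66)(2.38) = -0.2508
var(S + T) = (1)²·0.6244 + (1)²·2.5956 + 2·(1)·(1)·-0.2508 = 2.7184

2.7184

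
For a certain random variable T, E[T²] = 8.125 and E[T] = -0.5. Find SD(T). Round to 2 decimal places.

2.81

Var(T) = 8.125 − (-0.5)² = 7.875
SD(T) = √7.875 ≈ 2.81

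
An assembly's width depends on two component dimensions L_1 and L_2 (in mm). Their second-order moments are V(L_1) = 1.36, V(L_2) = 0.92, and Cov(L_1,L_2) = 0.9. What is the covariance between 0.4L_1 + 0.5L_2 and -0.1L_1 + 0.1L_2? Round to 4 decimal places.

Cov(0.4L_1 + 0.5L_2, -0.1L_1 + 0.1L_2) = (0.4)(-0.1)V(L_1) + (0.5)(0.1)V(L_2) + [(0.4)(0.1) + (0.5)(-0.1)]Cov(L_1,L_2)
= -0.04·1.36 + 0.05·0.92 + -0.01·0.9 = -0.0174

-0.0174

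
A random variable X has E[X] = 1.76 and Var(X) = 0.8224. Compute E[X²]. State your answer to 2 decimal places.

3.92

E[X²] = Var(X) + (E[X])² = 0.8224 + (1.76)² = 3.92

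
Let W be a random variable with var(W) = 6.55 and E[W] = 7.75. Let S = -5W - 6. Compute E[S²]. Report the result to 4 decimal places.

2166.3125

E[-5W - 6] = -5·7.75 − 6 = -44.75
var(-5W - 6) = (-5)²·6.55 = 163.75
E[S²] = var(S) + (E[S])² = 163.75 + (-44.75)² = 2166.3125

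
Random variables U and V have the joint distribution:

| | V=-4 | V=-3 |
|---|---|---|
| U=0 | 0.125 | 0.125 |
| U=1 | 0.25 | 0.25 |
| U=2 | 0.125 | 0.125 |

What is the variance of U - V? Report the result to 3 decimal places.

0.750

E[U] = 1,  E[V] = -3.5,  E[UV] = -3.5
Var(U) = 1.5 − (1)² = 0.5;  Var(V) = 12.5 − (-3.5)² = 0.25
Cov(U,V) = -3.5 − (1)(-3.5) = 0
Var(U - V) = (1)²·0.5 + (-1)²·0.25 + 2·(1)·(-1)·0 = 0.75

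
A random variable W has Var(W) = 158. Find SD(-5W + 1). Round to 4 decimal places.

62.8490

Var(-5W + 1) = (-5)²·158 = 3950
SD(-5W + 1) = √3950 ≈ 62.8490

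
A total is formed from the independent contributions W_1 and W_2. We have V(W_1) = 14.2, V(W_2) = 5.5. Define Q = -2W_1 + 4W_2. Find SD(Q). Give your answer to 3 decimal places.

12.033

By independence, V(Q) = (-2)²V(W_1) + (4)²V(W_2)
= (-2)²·14.2 + (4)²·5.5 = 144.8
SD(Q) = √144.8 ≈ 12.033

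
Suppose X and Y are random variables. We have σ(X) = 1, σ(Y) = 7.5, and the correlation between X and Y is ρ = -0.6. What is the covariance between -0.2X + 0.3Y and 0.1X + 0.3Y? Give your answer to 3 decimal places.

var(X) = (1)² = 1;  var(Y) = (7.5)² = 56.25
Cov(X,Y) = ρ·σ(X)·σ(Y) = -0.6·1·7.5 = -4.5
Cov(-0.2X + 0.3Y, 0.1X + 0.3Y) = (-0.2)(0.1)var(X) + (0.3)(0.3)var(Y) + [(-0.2)(0.3) + (0.3)(0.1)]Cov(X,Y)
= -0.02·1 + 0.09·56.25 + -0.03·-4.5 = 5.1775

5.178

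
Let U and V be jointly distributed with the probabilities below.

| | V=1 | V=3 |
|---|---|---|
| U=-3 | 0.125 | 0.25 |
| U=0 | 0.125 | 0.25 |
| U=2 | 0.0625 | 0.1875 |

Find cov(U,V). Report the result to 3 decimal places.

0.109

E[U] = -0.625,  E[V] = 2.375
E[UV] = -1.375
cov(U,V) = E[UV] − E[U]E[V] = -1.375 − (-0.625)(2.375) = 0.109375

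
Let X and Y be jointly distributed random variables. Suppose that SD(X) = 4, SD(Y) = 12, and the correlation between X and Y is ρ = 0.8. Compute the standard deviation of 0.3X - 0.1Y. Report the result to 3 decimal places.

0.759

var(X) = (4)² = 16;  var(Y) = (12)² = 144
Cov(X,Y) = ρ·SD(X)·SD(Y) = 0.8·4·12 = 38.4
var(0.3X - 0.1Y) = (0.3)²·var(X) + (-0.1)²·var(Y) + 2·(0.3)·(-0.1)·Cov(X,Y)
= 0.09·16 + 0.01·144 + -0.06·38.4 = 0.576
SD(0.3X - 0.1Y) = √0.576 ≈ 0.759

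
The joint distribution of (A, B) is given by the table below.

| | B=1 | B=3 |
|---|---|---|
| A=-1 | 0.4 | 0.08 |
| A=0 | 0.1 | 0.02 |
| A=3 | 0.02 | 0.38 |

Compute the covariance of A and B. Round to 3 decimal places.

1.429

E[A] = 0.72,  E[B] = 1.96
E[AB] = 2.84
Cov(A,B) = E[AB] − E[A]E[B] = 2.84 − (0.72)(1.96) = 1.4288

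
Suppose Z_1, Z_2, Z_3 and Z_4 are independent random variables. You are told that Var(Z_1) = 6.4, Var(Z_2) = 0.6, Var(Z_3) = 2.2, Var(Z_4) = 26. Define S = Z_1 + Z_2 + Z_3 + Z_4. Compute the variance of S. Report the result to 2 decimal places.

By independence, Var(S) = (1)²Var(Z_1) + (1)²Var(Z_2) + (1)²Var(Z_3) + (1)²Var(Z_4)
= (1)²·6.4 + (1)²·0.6 + (1)²·2.2 + (1)²·26 = 35.2

35.20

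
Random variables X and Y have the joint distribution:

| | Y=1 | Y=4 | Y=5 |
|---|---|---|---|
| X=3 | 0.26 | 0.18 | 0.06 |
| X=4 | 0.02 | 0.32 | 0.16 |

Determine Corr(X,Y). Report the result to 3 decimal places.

0.534

E[X] = 3.5,  E[Y] = 3.38
E[XY] = 12.24
Cov(X,Y) = E[XY] − E[X]E[Y] = 12.24 − (3.5)(3.38) = 0.41
Var(X) = 0.25,  Var(Y) = 2.3556
ρ = 0.41 / √(0.25·2.3556) ≈ 0.534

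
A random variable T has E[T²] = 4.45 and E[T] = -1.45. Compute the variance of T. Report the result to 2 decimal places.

2.35

Var(T) = 4.45 − (-1.45)² = 2.3475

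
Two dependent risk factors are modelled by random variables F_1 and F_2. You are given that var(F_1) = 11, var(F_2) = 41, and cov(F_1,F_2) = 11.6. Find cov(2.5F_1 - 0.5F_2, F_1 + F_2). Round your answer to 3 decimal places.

30.200

cov(2.5F_1 - 0.5F_2, F_1 + F_2) = (2.5)(1)var(F_1) + (-0.5)(1)var(F_2) + [(2.5)(1) + (-0.5)(1)]cov(F_1,F_2)
= 2.5·11 + -0.5·41 + 2·11.6 = 30.2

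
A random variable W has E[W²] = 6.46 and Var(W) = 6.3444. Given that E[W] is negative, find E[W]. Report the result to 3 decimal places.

-0.340

(E[W])² = E[W²] − Var(W) = 6.46 − 6.3444 = 0.1156
E[W] = −√0.1156 = -0.34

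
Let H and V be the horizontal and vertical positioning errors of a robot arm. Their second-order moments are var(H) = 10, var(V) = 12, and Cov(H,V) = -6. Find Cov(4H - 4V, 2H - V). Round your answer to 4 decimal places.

200.0000

Cov(4H - 4V, 2H - V) = (4)(2)var(H) + (-4)(-1)var(V) + [(4)(-1) + (-4)(2)]Cov(H,V)
= 8·10 + 4·12 + -12·-6 = 200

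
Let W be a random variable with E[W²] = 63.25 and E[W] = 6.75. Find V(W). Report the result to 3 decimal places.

17.688

V(W) = 63.25 − (6.75)² = 17.6875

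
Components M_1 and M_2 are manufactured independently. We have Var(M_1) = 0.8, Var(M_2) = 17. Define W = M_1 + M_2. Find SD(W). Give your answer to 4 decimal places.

4.2190

By independence, Var(W) = (1)²Var(M_1) + (1)²Var(M_2)
= (1)²·0.8 + (1)²·17 = 17.8
SD(W) = √17.8 ≈ 4.2190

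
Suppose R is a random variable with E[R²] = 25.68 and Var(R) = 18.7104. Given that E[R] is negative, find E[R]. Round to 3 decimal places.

(E[R])² = E[R²] − Var(R) = 25.68 − 18.7104 = 6.9696
E[R] = −√6.9696 = -2.64

-2.640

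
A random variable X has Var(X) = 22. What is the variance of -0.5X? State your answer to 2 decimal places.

Var(-0.5X) = (-0.5)²·Var(X) = 0.25·22 = 5.5

5.50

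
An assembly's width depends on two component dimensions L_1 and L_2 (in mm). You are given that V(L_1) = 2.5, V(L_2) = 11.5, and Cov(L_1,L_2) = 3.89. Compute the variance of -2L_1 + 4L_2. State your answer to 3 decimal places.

V(-2L_1 + 4L_2) = (-2)²·V(L_1) + (4)²·V(L_2) + 2·(-2)·(4)·Cov(L_1,L_2)
= 4·2.5 + 16·11.5 + -16·3.89 = 131.76

131.760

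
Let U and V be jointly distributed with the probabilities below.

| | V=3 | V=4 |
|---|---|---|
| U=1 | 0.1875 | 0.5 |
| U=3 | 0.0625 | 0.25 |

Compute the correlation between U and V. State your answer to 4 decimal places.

E[U] = 1.625,  E[V] = 3.75
E[UV] = 6.125
Cov(U,V) = E[UV] − E[U]E[V] = 6.125 − (1.625)(3.75) = 0.03125
var(U) = 0.859375,  var(V) = 0.1875
ρ = 0.03125 / √(0.859375·0.1875) ≈ 0.0778

0.0778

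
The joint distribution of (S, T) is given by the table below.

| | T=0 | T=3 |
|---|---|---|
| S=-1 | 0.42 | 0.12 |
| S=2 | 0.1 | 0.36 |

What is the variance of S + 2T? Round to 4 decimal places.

16.2324

E[S] = 0.38,  E[T] = 1.44,  E[ST] = 1.8
V(S) = 2.38 − (0.38)² = 2.2356;  V(T) = 4.32 − (1.44)² = 2.2464
Cov(S,T) = 1.8 − (0.38)(1.44) = 1.2528
V(S + 2T) = (1)²·2.2356 + (2)²·2.2464 + 2·(1)·(2)·1.2528 = 16.2324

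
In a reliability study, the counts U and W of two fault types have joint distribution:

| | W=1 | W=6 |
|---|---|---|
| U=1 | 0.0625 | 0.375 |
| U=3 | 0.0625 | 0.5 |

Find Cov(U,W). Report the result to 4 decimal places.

0.0781

E[U] = 2.125,  E[W] = 5.375
E[UW] = 11.5
Cov(U,W) = E[UW] − E[U]E[W] = 11.5 − (2.125)(5.375) = 0.078125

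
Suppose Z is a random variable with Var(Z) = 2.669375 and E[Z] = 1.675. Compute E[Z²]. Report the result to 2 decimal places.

E[Z²] = Var(Z) + (E[Z])² = 2.669375 + (1.675)² = 5.475

5.48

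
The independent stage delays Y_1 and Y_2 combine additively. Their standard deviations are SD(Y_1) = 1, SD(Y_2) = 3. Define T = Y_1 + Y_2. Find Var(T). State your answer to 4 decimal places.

Var(Y_1) = 1, Var(Y_2) = 9
By independence, Var(T) = (1)²Var(Y_1) + (1)²Var(Y_2)
= (1)²·1 + (1)²·9 = 10

10.0000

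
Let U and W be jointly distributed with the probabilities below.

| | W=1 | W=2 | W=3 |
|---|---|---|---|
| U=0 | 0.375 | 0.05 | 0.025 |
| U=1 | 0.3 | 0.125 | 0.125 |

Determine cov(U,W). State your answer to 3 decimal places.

0.114

E[U] = 0.55,  E[W] = 1.475
E[UW] = 0.925
cov(U,W) = E[UW] − E[U]E[W] = 0.925 − (0.55)(1.475) = 0.11375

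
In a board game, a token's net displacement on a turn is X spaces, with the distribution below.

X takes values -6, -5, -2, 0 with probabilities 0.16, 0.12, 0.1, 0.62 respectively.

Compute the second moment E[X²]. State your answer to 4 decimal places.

9.1600

E[X²] = (-6)²(0.16) + (-5)²(0.12) + (-2)²(0.1) + (0)²(0.62) = 9.16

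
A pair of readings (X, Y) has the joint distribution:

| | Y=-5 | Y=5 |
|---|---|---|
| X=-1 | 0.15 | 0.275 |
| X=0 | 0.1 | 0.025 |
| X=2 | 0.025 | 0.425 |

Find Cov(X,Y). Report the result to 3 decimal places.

2.306

E[X] = 0.475,  E[Y] = 2.25
E[XY] = 3.375
Cov(X,Y) = E[XY] − E[X]E[Y] = 3.375 − (0.475)(2.25) = 2.30625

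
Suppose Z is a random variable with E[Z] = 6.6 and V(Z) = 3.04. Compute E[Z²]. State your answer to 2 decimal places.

E[Z²] = V(Z) + (E[Z])² = 3.04 + (6.6)² = 46.6

46.60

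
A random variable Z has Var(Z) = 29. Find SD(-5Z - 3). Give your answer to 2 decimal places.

Var(-5Z - 3) = (-5)²·29 = 725
SD(-5Z - 3) = √725 ≈ 26.93

26.93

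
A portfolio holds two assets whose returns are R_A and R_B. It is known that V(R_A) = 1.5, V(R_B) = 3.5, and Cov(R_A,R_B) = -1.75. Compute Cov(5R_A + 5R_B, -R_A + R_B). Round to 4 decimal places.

10.0000

Cov(5R_A + 5R_B, -R_A + R_B) = (5)(-1)V(R_A) + (5)(1)V(R_B) + [(5)(1) + (5)(-1)]Cov(R_A,R_B)
= -5·1.5 + 5·3.5 + 0·-1.75 = 10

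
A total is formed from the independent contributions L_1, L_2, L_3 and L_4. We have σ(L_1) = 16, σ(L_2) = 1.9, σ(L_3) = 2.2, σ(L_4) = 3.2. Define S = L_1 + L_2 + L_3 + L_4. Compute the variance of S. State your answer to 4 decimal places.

274.6900

var(L_1) = 256, var(L_2) = 3.61, var(L_3) = 4.84, var(L_4) = 10.24
By independence, var(S) = (1)²var(L_1) + (1)²var(L_2) + (1)²var(L_3) + (1)²var(L_4)
= (1)²·256 + (1)²·3.61 + (1)²·4.84 + (1)²·10.24 = 274.69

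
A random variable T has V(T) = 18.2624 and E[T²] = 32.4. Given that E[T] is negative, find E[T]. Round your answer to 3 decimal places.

(E[T])² = E[T²] − V(T) = 32.4 − 18.2624 = 14.1376
E[T] = −√14.1376 = -3.76

-3.760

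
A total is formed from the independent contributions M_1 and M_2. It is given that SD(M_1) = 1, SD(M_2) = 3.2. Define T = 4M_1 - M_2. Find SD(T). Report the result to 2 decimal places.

Var(M_1) = 1, Var(M_2) = 10.24
By independence, Var(T) = (4)²Var(M_1) + (-1)²Var(M_2)
= (4)²·1 + (-1)²·10.24 = 26.24
SD(T) = √26.24 ≈ 5.12

5.12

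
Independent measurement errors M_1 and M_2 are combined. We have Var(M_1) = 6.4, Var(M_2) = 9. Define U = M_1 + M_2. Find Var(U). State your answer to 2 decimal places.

By independence, Var(U) = (1)²Var(M_1) + (1)²Var(M_2)
= (1)²·6.4 + (1)²·9 = 15.4

15.40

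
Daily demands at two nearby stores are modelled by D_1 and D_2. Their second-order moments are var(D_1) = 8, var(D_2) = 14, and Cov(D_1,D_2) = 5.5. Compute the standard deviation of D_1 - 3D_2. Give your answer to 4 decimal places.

10.0499

var(D_1 - 3D_2) = (1)²·var(D_1) + (-3)²·var(D_2) + 2·(1)·(-3)·Cov(D_1,D_2)
= 1·8 + 9·14 + -6·5.5 = 101
SD(D_1 - 3D_2) = √101 ≈ 10.0499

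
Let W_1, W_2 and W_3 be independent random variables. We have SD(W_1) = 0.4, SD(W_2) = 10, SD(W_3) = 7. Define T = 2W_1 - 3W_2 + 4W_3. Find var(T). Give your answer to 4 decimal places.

1684.6400

var(W_1) = 0.16, var(W_2) = 100, var(W_3) = 49
By independence, var(T) = (2)²var(W_1) + (-3)²var(W_2) + (4)²var(W_3)
= (2)²·0.16 + (-3)²·100 + (4)²·49 = 1684.64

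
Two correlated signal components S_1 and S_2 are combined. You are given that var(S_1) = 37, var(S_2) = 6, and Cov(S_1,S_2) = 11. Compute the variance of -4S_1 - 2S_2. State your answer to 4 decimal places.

var(-4S_1 - 2S_2) = (-4)²·var(S_1) + (-2)²·var(S_2) + 2·(-4)·(-2)·Cov(S_1,S_2)
= 16·37 + 4·6 + 16·11 = 792

792.0000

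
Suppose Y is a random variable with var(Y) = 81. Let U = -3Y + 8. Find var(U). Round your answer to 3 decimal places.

729.000

var(-3Y + 8) = (-3)²·var(Y) = 9·81 = 729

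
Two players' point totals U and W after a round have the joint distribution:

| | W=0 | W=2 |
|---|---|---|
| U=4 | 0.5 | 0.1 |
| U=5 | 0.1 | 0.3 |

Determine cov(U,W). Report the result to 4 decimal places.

0.2800

E[U] = 4.4,  E[W] = 0.8
E[UW] = 3.8
cov(U,W) = E[UW] − E[U]E[W] = 3.8 − (4.4)(0.8) = 0.28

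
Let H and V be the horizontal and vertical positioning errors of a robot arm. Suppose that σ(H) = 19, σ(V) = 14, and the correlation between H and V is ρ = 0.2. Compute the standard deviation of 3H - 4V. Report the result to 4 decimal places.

Var(H) = (19)² = 361;  Var(V) = (14)² = 196
cov(H,V) = ρ·σ(H)·σ(V) = 0.2·19·14 = 53.2
Var(3H - 4V) = (3)²·Var(H) + (-4)²·Var(V) + 2·(3)·(-4)·cov(H,V)
= 9·361 + 16·196 + -24·53.2 = 5108.2
σ(3H - 4V) = √5108.2 ≈ 71.4717

71.4717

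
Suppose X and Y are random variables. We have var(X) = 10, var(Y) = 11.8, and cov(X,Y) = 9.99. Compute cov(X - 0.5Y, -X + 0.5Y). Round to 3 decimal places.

-2.960

cov(X - 0.5Y, -X + 0.5Y) = (1)(-1)var(X) + (-0.5)(0.5)var(Y) + [(1)(0.5) + (-0.5)(-1)]cov(X,Y)
= -1·10 + -0.25·11.8 + 1·9.99 = -2.96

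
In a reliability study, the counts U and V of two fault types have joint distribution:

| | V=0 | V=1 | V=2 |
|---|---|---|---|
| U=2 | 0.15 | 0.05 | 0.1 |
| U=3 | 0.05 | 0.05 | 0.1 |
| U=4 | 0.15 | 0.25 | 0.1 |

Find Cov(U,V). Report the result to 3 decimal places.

E[U] = 3.2,  E[V] = 0.95
E[UV] = 3.05
Cov(U,V) = E[UV] − E[U]E[V] = 3.05 − (3.2)(0.95) = 0.01

0.010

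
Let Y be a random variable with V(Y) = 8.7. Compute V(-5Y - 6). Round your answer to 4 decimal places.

217.5000

V(-5Y - 6) = (-5)²·V(Y) = 25·8.7 = 217.5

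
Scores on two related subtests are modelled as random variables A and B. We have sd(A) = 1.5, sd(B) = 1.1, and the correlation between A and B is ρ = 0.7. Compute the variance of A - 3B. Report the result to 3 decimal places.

6.210

V(A) = (1.5)² = 2.25;  V(B) = (1.1)² = 1.21
Cov(A,B) = ρ·sd(A)·sd(B) = 0.7·1.5·1.1 = 1.155
V(A - 3B) = (1)²·V(A) + (-3)²·V(B) + 2·(1)·(-3)·Cov(A,B)
= 1·2.25 + 9·1.21 + -6·1.155 = 6.21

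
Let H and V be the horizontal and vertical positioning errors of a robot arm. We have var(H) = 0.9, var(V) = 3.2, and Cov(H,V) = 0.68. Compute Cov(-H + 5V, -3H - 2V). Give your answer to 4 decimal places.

Cov(-H + 5V, -3H - 2V) = (-1)(-3)var(H) + (5)(-2)var(V) + [(-1)(-2) + (5)(-3)]Cov(H,V)
= 3·0.9 + -10·3.2 + -13·0.68 = -38.14

-38.1400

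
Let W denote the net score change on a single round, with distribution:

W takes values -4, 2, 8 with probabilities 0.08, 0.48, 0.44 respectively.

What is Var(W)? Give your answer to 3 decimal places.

14.054

E[W] = (-4)(0.08) + (2)(0.48) + (8)(0.44) = 4.16
E[W²] = (-4)²(0.08) + (2)²(0.48) + (8)²(0.44) = 31.36
Var(W) = E[W²] − (E[W])² = 31.36 − (4.16)² = 14.0544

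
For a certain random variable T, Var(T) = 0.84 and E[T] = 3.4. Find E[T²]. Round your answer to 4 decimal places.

E[T²] = Var(T) + (E[T])² = 0.84 + (3.4)² = 12.4

12.4000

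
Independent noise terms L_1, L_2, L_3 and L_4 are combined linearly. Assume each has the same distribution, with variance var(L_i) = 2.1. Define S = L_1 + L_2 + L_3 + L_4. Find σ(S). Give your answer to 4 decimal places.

2.8983

By independence, var(S) = (1)²var(L_1) + (1)²var(L_2) + (1)²var(L_3) + (1)²var(L_4)
= (1)²·2.1 + (1)²·2.1 + (1)²·2.1 + (1)²·2.1 = 8.4
σ(S) = √8.4 ≈ 2.8983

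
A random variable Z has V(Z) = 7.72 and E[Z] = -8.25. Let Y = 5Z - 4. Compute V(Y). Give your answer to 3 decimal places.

V(5Z - 4) = (5)²·V(Z) = 25·7.72 = 193

193.000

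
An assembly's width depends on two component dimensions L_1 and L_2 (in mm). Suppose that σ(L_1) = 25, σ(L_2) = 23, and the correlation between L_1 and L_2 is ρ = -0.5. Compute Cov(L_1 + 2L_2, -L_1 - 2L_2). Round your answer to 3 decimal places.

-1591.000

Var(L_1) = (25)² = 625;  Var(L_2) = (23)² = 529
Cov(L_1,L_2) = ρ·σ(L_1)·σ(L_2) = -0.5·25·23 = -287.5
Cov(L_1 + 2L_2, -L_1 - 2L_2) = (1)(-1)Var(L_1) + (2)(-2)Var(L_2) + [(1)(-2) + (2)(-1)]Cov(L_1,L_2)
= -1·625 + -4·529 + -4·-287.5 = -1591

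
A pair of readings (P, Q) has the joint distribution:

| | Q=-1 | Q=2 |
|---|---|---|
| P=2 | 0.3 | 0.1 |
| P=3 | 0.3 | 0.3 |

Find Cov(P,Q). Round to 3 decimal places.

E[P] = 2.6,  E[Q] = 0.2
E[PQ] = 0.7
Cov(P,Q) = E[PQ] − E[P]E[Q] = 0.7 − (2.6)(0.2) = 0.18

0.180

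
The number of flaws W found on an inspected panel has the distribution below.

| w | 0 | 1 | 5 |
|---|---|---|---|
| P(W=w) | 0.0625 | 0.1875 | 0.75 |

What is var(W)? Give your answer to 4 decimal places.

3.4336

E[W] = (0)(0.0625) + (1)(0.1875) + (5)(0.75) = 3.9375
E[W²] = (0)²(0.0625) + (1)²(0.1875) + (5)²(0.75) = 18.9375
var(W) = E[W²] − (E[W])² = 18.9375 − (3.9375)² = 3.43359375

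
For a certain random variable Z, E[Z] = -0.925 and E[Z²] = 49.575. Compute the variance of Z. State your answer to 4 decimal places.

48.7194

V(Z) = 49.575 − (-0.925)² = 48.719375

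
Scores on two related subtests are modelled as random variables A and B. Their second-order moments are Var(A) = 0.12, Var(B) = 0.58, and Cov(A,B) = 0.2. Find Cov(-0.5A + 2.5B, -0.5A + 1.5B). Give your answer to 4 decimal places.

1.8050

Cov(-0.5A + 2.5B, -0.5A + 1.5B) = (-0.5)(-0.5)Var(A) + (2.5)(1.5)Var(B) + [(-0.5)(1.5) + (2.5)(-0.5)]Cov(A,B)
= 0.25·0.12 + 3.75·0.58 + -2·0.2 = 1.805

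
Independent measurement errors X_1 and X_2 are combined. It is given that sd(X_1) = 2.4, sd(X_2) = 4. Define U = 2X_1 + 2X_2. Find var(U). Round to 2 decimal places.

var(X_1) = 5.76, var(X_2) = 16
By independence, var(U) = (2)²var(X_1) + (2)²var(X_2)
= (2)²·5.76 + (2)²·16 = 87.04

87.04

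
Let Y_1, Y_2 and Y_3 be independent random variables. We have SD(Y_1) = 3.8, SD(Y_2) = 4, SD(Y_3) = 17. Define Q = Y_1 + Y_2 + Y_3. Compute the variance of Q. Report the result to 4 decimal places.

Var(Y_1) = 14.44, Var(Y_2) = 16, Var(Y_3) = 289
By independence, Var(Q) = (1)²Var(Y_1) + (1)²Var(Y_2) + (1)²Var(Y_3)
= (1)²·14.44 + (1)²·16 + (1)²·289 = 319.44

319.4400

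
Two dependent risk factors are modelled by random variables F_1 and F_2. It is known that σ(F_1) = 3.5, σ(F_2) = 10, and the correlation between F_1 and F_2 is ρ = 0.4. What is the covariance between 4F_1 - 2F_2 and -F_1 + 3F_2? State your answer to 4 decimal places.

Var(F_1) = (3.5)² = 12.25;  Var(F_2) = (10)² = 100
Cov(F_1,F_2) = ρ·σ(F_1)·σ(F_2) = 0.4·3.5·10 = 14
Cov(4F_1 - 2F_2, -F_1 + 3F_2) = (4)(-1)Var(F_1) + (-2)(3)Var(F_2) + [(4)(3) + (-2)(-1)]Cov(F_1,F_2)
= -4·12.25 + -6·100 + 14·14 = -453

-453.0000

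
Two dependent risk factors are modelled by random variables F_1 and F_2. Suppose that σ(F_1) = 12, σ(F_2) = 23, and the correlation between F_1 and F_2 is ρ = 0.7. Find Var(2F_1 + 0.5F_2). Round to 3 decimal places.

Var(F_1) = (12)² = 144;  Var(F_2) = (23)² = 529
Cov(F_1,F_2) = ρ·σ(F_1)·σ(F_2) = 0.7·12·23 = 193.2
Var(2F_1 + 0.5F_2) = (2)²·Var(F_1) + (0.5)²·Var(F_2) + 2·(2)·(0.5)·Cov(F_1,F_2)
= 4·144 + 0.25·529 + 2·193.2 = 1094.65

1094.650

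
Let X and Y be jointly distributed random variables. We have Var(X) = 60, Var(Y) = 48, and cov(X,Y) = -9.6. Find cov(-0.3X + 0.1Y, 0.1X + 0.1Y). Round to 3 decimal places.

-1.128

cov(-0.3X + 0.1Y, 0.1X + 0.1Y) = (-0.3)(0.1)Var(X) + (0.1)(0.1)Var(Y) + [(-0.3)(0.1) + (0.1)(0.1)]cov(X,Y)
= -0.03·60 + 0.01·48 + -0.02·-9.6 = -1.128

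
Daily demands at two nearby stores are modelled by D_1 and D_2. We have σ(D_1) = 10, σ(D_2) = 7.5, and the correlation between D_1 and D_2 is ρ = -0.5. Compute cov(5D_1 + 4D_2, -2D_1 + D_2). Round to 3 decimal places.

V(D_1) = (10)² = 100;  V(D_2) = (7.5)² = 56.25
cov(D_1,D_2) = ρ·σ(D_1)·σ(D_2) = -0.5·10·7.5 = -37.5
cov(5D_1 + 4D_2, -2D_1 + D_2) = (5)(-2)V(D_1) + (4)(1)V(D_2) + [(5)(1) + (4)(-2)]cov(D_1,D_2)
= -10·100 + 4·56.25 + -3·-37.5 = -662.5

-662.500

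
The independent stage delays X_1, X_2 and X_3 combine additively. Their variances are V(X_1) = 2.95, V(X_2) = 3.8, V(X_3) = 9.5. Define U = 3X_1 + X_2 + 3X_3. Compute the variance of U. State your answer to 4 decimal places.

By independence, V(U) = (3)²V(X_1) + (1)²V(X_2) + (3)²V(X_3)
= (3)²·2.95 + (1)²·3.8 + (3)²·9.5 = 115.85

115.8500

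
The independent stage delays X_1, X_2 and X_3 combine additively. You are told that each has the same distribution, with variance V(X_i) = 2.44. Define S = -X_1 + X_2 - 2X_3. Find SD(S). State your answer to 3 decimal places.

3.826

By independence, V(S) = (-1)²V(X_1) + (1)²V(X_2) + (-2)²V(X_3)
= (-1)²·2.44 + (1)²·2.44 + (-2)²·2.44 = 14.64
SD(S) = √14.64 ≈ 3.826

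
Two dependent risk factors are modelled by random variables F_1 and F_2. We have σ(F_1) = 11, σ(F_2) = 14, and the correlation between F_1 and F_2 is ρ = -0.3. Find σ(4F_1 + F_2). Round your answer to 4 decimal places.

41.9809

Var(F_1) = (11)² = 121;  Var(F_2) = (14)² = 196
Cov(F_1,F_2) = ρ·σ(F_1)·σ(F_2) = -0.3·11·14 = -46.2
Var(4F_1 + F_2) = (4)²·Var(F_1) + (1)²·Var(F_2) + 2·(4)·(1)·Cov(F_1,F_2)
= 16·121 + 1·196 + 8·-46.2 = 1762.4
σ(4F_1 + F_2) = √1762.4 ≈ 41.9809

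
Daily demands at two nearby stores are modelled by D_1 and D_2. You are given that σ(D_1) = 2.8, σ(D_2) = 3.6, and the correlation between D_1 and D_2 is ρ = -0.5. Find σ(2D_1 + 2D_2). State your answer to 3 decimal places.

6.548

V(D_1) = (2.8)² = 7.84;  V(D_2) = (3.6)² = 12.96
Cov(D_1,D_2) = ρ·σ(D_1)·σ(D_2) = -0.5·2.8·3.6 = -5.04
V(2D_1 + 2D_2) = (2)²·V(D_1) + (2)²·V(D_2) + 2·(2)·(2)·Cov(D_1,D_2)
= 4·7.84 + 4·12.96 + 8·-5.04 = 42.88
σ(2D_1 + 2D_2) = √42.88 ≈ 6.548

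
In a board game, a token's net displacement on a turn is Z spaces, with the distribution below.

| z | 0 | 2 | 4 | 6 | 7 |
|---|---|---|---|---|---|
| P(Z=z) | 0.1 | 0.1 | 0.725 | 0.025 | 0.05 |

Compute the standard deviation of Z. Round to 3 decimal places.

E[Z] = (0)(0.1) + (2)(0.1) + (4)(0.725) + (6)(0.025) + (7)(0.05) = 3.6
E[Z²] = (0)²(0.1) + (2)²(0.1) + (4)²(0.725) + (6)²(0.025) + (7)²(0.05) = 15.35
var(Z) = E[Z²] − (E[Z])² = 15.35 − (3.6)² = 2.39
SD(Z) = √2.39 ≈ 1.546

1.546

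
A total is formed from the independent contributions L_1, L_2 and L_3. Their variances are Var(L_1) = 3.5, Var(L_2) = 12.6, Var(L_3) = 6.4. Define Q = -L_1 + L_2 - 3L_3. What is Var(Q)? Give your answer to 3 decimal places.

By independence, Var(Q) = (-1)²Var(L_1) + (1)²Var(L_2) + (-3)²Var(L_3)
= (-1)²·3.5 + (1)²·12.6 + (-3)²·6.4 = 73.7

73.700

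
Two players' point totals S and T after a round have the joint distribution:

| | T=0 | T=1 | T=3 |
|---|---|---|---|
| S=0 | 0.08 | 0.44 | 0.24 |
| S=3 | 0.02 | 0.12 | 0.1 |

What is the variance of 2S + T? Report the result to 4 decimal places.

8.1796

E[S] = 0.72,  E[T] = 1.58,  E[ST] = 1.26
var(S) = 2.16 − (0.72)² = 1.6416;  var(T) = 3.62 − (1.58)² = 1.1236
cov(S,T) = 1.26 − (0.72)(1.58) = 0.1224
var(2S + T) = (2)²·1.6416 + (1)²·1.1236 + 2·(2)·(1)·0.1224 = 8.1796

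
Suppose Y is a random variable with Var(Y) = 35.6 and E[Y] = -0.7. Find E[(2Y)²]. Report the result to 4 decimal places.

E[2Y] = 2·-0.7 = -1.4
Var(2Y) = (2)²·35.6 = 142.4
E[(2Y)²] = Var((2Y)) + (E[(2Y)])² = 142.4 + (-1.4)² = 144.36

144.3600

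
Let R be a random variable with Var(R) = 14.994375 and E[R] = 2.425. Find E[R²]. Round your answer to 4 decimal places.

E[R²] = Var(R) + (E[R])² = 14.994375 + (2.425)² = 20.875

20.8750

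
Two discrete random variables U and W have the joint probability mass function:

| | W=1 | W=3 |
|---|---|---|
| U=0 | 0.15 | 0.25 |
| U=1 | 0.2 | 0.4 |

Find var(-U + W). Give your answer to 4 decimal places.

1.1100

E[U] = 0.6,  E[W] = 2.3,  E[UW] = 1.4
var(U) = 0.6 − (0.6)² = 0.24;  var(W) = 6.2 − (2.3)² = 0.91
cov(U,W) = 1.4 − (0.6)(2.3) = 0.02
var(-U + W) = (-1)²·0.24 + (1)²·0.91 + 2·(-1)·(1)·0.02 = 1.11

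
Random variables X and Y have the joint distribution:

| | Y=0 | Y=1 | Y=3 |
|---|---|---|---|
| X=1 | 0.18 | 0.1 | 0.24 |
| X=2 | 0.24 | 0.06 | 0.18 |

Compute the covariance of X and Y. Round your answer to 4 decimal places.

-0.0816

E[X] = 1.48,  E[Y] = 1.42
E[XY] = 2.02
Cov(X,Y) = E[XY] − E[X]E[Y] = 2.02 − (1.48)(1.42) = -0.0816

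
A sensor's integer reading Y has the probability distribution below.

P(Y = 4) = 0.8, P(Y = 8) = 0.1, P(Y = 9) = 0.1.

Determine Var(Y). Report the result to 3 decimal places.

E[Y] = (4)(0.8) + (8)(0.1) + (9)(0.1) = 4.9
E[Y²] = (4)²(0.8) + (8)²(0.1) + (9)²(0.1) = 27.3
Var(Y) = E[Y²] − (E[Y])² = 27.3 − (4.9)² = 3.29

3.290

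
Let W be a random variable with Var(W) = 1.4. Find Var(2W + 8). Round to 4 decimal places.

Var(2W + 8) = (2)²·Var(W) = 4·1.4 = 5.6

5.6000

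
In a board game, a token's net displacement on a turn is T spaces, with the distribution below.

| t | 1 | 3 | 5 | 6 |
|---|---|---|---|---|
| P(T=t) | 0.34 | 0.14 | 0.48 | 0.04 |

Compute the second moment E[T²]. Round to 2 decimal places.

15.04

E[T²] = (1)²(0.34) + (3)²(0.14) + (5)²(0.48) + (6)²(0.04) = 15.04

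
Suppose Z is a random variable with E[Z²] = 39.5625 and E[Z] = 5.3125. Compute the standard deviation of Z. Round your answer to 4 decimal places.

3.3675

Var(Z) = 39.5625 − (5.3125)² = 11.33984375
σ(Z) = √11.33984375 ≈ 3.3675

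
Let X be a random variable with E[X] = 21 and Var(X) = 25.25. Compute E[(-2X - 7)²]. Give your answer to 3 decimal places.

2502.000

E[-2X - 7] = -2·21 − 7 = -49
Var(-2X - 7) = (-2)²·25.25 = 101
E[(-2X - 7)²] = Var((-2X - 7)) + (E[(-2X - 7)])² = 101 + (-49)² = 2502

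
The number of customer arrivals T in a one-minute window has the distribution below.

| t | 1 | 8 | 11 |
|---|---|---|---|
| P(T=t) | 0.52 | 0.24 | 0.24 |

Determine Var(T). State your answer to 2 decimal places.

19.11

E[T] = (1)(0.52) + (8)(0.24) + (11)(0.24) = 5.08
E[T²] = (1)²(0.52) + (8)²(0.24) + (11)²(0.24) = 44.92
Var(T) = E[T²] − (E[T])² = 44.92 − (5.08)² = 19.1136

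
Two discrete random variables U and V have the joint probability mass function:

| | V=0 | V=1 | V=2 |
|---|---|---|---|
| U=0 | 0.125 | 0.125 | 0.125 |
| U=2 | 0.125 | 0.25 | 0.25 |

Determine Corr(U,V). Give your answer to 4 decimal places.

0.1240

E[U] = 1.25,  E[V] = 1.125
E[UV] = 1.5
cov(U,V) = E[UV] − E[U]E[V] = 1.5 − (1.25)(1.125) = 0.09375
Var(U) = 0.9375,  Var(V) = 0.609375
ρ = 0.09375 / √(0.9375·0.609375) ≈ 0.1240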